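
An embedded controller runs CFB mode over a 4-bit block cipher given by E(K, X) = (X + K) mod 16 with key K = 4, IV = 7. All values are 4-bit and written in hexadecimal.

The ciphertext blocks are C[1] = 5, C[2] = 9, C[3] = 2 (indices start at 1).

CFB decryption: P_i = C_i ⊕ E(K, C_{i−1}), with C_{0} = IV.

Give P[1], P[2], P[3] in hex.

P[1] = E, P[2] = 0, P[3] = F

P[1]: E(K, 7) = B; 5 ⊕ B = E.
P[2]: E(K, 5) = 9; 9 ⊕ 9 = 0.
P[3]: E(K, 9) = D; 2 ⊕ D = F.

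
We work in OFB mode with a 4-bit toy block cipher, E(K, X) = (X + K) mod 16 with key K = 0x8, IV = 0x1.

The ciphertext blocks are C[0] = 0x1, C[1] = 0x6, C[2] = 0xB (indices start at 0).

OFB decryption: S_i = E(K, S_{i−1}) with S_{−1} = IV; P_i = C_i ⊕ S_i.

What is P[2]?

P[2] = 0x2

P[0]: S = E(K, 0x1) = 0x9; 0x1 ⊕ 0x9 = 0x8.
P[1]: S = E(K, 0x9) = 0x1; 0x6 ⊕ 0x1 = 0x7.
P[2]: S = E(K, 0x1) = 0x9; 0xB ⊕ 0x9 = 0x2.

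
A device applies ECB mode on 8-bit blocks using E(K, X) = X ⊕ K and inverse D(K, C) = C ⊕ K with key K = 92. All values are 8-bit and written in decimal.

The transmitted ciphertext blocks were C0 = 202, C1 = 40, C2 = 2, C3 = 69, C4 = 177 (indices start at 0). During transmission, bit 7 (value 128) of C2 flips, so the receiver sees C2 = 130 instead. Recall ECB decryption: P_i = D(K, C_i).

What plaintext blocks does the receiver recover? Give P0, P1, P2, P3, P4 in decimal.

P0 = 150, P1 = 116, P2 = 222, P3 = 25, P4 = 237

Only C2 changed, to 130. In ECB, a change in C_i affects only P_i. Decrypting the received ciphertext:
P0: D(K, 202) = 150.
P1: D(K, 40) = 116.
P2: D(K, 130) = 222.
P3: D(K, 69) = 25.
P4: D(K, 177) = 237.
Blocks that differ from the original plaintext: P2.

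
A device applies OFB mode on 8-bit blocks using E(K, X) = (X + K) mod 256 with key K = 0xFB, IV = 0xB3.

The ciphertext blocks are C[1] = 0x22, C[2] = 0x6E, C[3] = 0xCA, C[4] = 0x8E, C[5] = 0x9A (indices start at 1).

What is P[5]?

OFB decryption: S_i = E(K, S_{i−1}) with S_{0} = IV; P_i = C_i ⊕ S_i.
P[1]: S = E(K, 0xB3) = 0xAE; 0x22 ⊕ 0xAE = 0x8C.
P[2]: S = E(K, 0xAE) = 0xA9; 0x6E ⊕ 0xA9 = 0xC7.
P[3]: S = E(K, 0xA9) = 0xA4; 0xCA ⊕ 0xA4 = 0x6E.
P[4]: S = E(K, 0xA4) = 0x9F; 0x8E ⊕ 0x9F = 0x11.
P[5]: S = E(K, 0x9F) = 0x9A; 0x9A ⊕ 0x9A = 0x00.

P[5] = 0x00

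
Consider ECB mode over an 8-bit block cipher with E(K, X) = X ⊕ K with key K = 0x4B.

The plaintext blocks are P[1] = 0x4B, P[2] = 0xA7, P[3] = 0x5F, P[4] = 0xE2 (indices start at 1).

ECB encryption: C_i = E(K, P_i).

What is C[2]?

C[2]: E(K, 0xA7) = 0xEC.

C[2] = 0xEC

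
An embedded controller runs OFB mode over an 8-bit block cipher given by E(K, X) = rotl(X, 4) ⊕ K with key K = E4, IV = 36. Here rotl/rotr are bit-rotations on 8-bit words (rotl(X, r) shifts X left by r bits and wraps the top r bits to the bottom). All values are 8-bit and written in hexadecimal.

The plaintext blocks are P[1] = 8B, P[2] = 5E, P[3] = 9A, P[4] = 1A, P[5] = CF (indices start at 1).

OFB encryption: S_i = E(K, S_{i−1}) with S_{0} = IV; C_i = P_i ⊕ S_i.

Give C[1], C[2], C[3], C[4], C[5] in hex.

C[1] = 0C, C[2] = C2, C[3] = B7, C[4] = 2C, C[5] = 48

C[1]: S = E(K, 36) = 87; 8B ⊕ 87 = 0C.
C[2]: S = E(K, 87) = 9C; 5E ⊕ 9C = C2.
C[3]: S = E(K, 9C) = 2D; 9A ⊕ 2D = B7.
C[4]: S = E(K, 2D) = 36; 1A ⊕ 36 = 2C.
C[5]: S = E(K, 36) = 87; CF ⊕ 87 = 48.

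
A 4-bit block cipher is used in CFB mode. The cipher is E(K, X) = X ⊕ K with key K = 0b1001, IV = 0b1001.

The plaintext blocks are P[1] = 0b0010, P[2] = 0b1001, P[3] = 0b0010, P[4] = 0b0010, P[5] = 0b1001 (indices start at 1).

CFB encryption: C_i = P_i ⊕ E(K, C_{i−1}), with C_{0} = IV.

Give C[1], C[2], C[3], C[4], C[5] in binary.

C[1] = 0b0010, C[2] = 0b0010, C[3] = 0b1001, C[4] = 0b0010, C[5] = 0b0010

C[1]: E(K, 0b1001) = 0b0000; 0b0010 ⊕ 0b0000 = 0b0010.
C[2]: E(K, 0b0010) = 0b1011; 0b1001 ⊕ 0b1011 = 0b0010.
C[3]: E(K, 0b0010) = 0b1011; 0b0010 ⊕ 0b1011 = 0b1001.
C[4]: E(K, 0b1001) = 0b0000; 0b0010 ⊕ 0b0000 = 0b0010.
C[5]: E(K, 0b0010) = 0b1011; 0b1001 ⊕ 0b1011 = 0b0010.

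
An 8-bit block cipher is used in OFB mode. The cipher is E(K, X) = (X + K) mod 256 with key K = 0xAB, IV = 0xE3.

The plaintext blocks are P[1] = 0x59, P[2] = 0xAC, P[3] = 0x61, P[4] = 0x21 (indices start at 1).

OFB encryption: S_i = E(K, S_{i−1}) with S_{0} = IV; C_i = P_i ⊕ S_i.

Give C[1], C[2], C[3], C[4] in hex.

C[1] = 0xD7, C[2] = 0x95, C[3] = 0x85, C[4] = 0xAE

C[1]: S = E(K, 0xE3) = 0x8E; 0x59 ⊕ 0x8E = 0xD7.
C[2]: S = E(K, 0x8E) = 0x39; 0xAC ⊕ 0x39 = 0x95.
C[3]: S = E(K, 0x39) = 0xE4; 0x61 ⊕ 0xE4 = 0x85.
C[4]: S = E(K, 0xE4) = 0x8F; 0x21 ⊕ 0x8F = 0xAE.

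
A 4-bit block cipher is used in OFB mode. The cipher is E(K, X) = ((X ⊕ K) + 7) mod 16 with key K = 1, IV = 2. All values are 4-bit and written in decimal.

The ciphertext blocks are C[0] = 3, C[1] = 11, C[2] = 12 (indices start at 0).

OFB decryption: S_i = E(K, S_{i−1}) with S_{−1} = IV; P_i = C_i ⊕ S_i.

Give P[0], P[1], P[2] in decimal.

P[0] = 9, P[1] = 9, P[2] = 6

P[0]: S = E(K, 2) = 10; 3 ⊕ 10 = 9.
P[1]: S = E(K, 10) = 2; 11 ⊕ 2 = 9.
P[2]: S = E(K, 2) = 10; 12 ⊕ 10 = 6.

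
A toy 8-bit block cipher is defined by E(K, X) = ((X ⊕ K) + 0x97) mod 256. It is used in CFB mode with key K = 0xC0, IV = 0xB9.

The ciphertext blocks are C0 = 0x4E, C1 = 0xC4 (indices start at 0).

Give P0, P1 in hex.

CFB decryption: P_i = C_i ⊕ E(K, C_{i−1}), with C_{−1} = IV.
P0: E(K, 0xB9) = 0x10; 0x4E ⊕ 0x10 = 0x5E.
P1: E(K, 0x4E) = 0x25; 0xC4 ⊕ 0x25 = 0xE1.

P0 = 0x5E, P1 = 0xE1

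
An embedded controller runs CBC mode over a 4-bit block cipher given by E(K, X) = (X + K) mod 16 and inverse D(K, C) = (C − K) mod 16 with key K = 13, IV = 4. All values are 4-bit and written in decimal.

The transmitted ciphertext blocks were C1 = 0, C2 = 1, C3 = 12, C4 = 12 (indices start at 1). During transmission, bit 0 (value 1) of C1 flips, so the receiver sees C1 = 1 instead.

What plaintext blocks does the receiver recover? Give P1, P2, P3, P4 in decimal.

P1 = 0, P2 = 5, P3 = 14, P4 = 3

CBC decryption: P_i = D(K, C_i) ⊕ C_{i−1}, with C_{0} = IV.
Only C1 changed, to 1. In CBC, a change in C_i garbles P_i and flips the same bit in P_{i+1}. Decrypting the received ciphertext:
P1: D(K, 1) = 4; 4 ⊕ 4 = 0.
P2: D(K, 1) = 4; 4 ⊕ 1 = 5.
P3: D(K, 12) = 15; 15 ⊕ 1 = 14.
P4: D(K, 12) = 15; 15 ⊕ 12 = 3.
Blocks that differ from the original plaintext: P1, P2.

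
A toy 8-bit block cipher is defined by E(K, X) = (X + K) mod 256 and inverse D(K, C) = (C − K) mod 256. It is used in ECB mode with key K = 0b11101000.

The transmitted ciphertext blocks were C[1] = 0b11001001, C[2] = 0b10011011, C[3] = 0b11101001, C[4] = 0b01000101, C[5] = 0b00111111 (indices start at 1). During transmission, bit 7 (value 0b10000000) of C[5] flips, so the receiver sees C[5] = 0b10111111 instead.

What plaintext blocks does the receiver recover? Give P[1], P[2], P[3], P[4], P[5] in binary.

P[1] = 0b11100001, P[2] = 0b10110011, P[3] = 0b00000001, P[4] = 0b01011101, P[5] = 0b11010111

ECB decryption: P_i = D(K, C_i).
Only C[5] changed, to 0b10111111. In ECB, a change in C_i affects only P_i. Decrypting the received ciphertext:
P[1]: D(K, 0b11001001) = 0b11100001.
P[2]: D(K, 0b10011011) = 0b10110011.
P[3]: D(K, 0b11101001) = 0b00000001.
P[4]: D(K, 0b01000101) = 0b01011101.
P[5]: D(K, 0b10111111) = 0b11010111.
Blocks that differ from the original plaintext: P[5].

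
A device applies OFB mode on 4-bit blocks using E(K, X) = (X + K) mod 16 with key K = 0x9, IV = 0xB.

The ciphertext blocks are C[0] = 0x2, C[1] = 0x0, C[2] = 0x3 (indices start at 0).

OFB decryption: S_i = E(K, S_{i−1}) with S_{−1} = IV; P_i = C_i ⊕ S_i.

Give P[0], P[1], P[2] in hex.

P[0] = 0x6, P[1] = 0xD, P[2] = 0x5

P[0]: S = E(K, 0xB) = 0x4; 0x2 ⊕ 0x4 = 0x6.
P[1]: S = E(K, 0x4) = 0xD; 0x0 ⊕ 0xD = 0xD.
P[2]: S = E(K, 0xD) = 0x6; 0x3 ⊕ 0x6 = 0x5.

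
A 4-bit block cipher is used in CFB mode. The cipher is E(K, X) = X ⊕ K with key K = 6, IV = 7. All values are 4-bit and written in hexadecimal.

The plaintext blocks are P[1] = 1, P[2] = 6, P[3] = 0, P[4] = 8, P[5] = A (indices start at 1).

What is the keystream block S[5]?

E

CFB encryption: C_i = P_i ⊕ E(K, C_{i−1}), with C_{0} = IV.
C[1]: E(K, 7) = 1; 1 ⊕ 1 = 0.
C[2]: E(K, 0) = 6; 6 ⊕ 6 = 0.
C[3]: E(K, 0) = 6; 0 ⊕ 6 = 6.
C[4]: E(K, 6) = 0; 8 ⊕ 0 = 8.
C[5]: E(K, 8) = E; A ⊕ E = 4.
So S[5] = E.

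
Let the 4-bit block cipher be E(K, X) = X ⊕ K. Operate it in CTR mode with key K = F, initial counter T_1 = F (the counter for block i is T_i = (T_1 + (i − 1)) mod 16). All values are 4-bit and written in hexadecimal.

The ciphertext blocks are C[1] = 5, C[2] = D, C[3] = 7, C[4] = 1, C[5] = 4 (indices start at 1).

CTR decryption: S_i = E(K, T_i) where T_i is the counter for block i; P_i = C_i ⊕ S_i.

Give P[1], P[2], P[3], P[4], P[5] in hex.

P[1]: T = F, S = E(K, T) = 0; 5 ⊕ 0 = 5.
P[2]: T = 0, S = E(K, T) = F; D ⊕ F = 2.
P[3]: T = 1, S = E(K, T) = E; 7 ⊕ E = 9.
P[4]: T = 2, S = E(K, T) = D; 1 ⊕ D = C.
P[5]: T = 3, S = E(K, T) = C; 4 ⊕ C = 8.

P[1] = 5, P[2] = 2, P[3] = 9, P[4] = C, P[5] = 8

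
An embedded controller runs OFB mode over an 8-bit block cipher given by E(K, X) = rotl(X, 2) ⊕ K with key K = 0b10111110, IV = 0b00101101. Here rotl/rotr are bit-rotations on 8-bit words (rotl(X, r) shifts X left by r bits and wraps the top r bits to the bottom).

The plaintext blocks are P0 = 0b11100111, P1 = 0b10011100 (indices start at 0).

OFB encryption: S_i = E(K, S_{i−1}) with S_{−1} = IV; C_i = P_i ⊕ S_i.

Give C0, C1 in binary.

C0 = 0b11101101, C1 = 0b00001010

C0: S = E(K, 0b00101101) = 0b00001010; 0b11100111 ⊕ 0b00001010 = 0b11101101.
C1: S = E(K, 0b00001010) = 0b10010110; 0b10011100 ⊕ 0b10010110 = 0b00001010.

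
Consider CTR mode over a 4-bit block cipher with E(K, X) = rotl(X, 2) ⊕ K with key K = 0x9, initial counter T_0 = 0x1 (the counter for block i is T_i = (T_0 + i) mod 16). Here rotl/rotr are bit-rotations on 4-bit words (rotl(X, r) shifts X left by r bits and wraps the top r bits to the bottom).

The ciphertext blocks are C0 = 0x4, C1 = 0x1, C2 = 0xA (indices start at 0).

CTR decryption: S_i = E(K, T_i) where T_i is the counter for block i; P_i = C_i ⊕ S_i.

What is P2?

P2: T = 0x3, S = E(K, T) = 0x5; 0xA ⊕ 0x5 = 0xF.

P2 = 0xF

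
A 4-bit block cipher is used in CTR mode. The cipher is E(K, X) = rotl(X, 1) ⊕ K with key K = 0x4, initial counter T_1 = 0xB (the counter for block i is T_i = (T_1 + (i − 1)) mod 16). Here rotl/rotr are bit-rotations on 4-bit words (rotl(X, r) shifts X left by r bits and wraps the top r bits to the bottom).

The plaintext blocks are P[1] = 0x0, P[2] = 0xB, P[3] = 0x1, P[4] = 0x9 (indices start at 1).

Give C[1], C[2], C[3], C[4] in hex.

CTR encryption: S_i = E(K, T_i) where T_i is the counter for block i; C_i = P_i ⊕ S_i.
C[1]: T = 0xB, S = E(K, T) = 0x3; 0x0 ⊕ 0x3 = 0x3.
C[2]: T = 0xC, S = E(K, T) = 0xD; 0xB ⊕ 0xD = 0x6.
C[3]: T = 0xD, S = E(K, T) = 0xF; 0x1 ⊕ 0xF = 0xE.
C[4]: T = 0xE, S = E(K, T) = 0x9; 0x9 ⊕ 0x9 = 0x0.

C[1] = 0x3, C[2] = 0x6, C[3] = 0xE, C[4] = 0x0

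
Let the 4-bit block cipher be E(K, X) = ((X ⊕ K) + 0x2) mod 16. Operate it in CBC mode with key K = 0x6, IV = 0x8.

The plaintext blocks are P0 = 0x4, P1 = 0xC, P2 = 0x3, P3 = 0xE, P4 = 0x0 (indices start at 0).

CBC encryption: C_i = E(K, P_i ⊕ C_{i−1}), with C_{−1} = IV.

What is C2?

C0: P0 ⊕ 0x8 = 0xC; E(K, 0xC) = 0xC.
C1: P1 ⊕ 0xC = 0x0; E(K, 0x0) = 0x8.
C2: P2 ⊕ 0x8 = 0xB; E(K, 0xB) = 0xF.

C2 = 0xF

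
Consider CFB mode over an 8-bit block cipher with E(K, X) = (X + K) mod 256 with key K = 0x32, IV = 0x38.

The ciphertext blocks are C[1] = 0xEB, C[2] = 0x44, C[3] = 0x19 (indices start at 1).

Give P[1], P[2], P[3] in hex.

CFB decryption: P_i = C_i ⊕ E(K, C_{i−1}), with C_{0} = IV.
P[1]: E(K, 0x38) = 0x6A; 0xEB ⊕ 0x6A = 0x81.
P[2]: E(K, 0xEB) = 0x1D; 0x44 ⊕ 0x1D = 0x59.
P[3]: E(K, 0x44) = 0x76; 0x19 ⊕ 0x76 = 0x6F.

P[1] = 0x81, P[2] = 0x59, P[3] = 0x6F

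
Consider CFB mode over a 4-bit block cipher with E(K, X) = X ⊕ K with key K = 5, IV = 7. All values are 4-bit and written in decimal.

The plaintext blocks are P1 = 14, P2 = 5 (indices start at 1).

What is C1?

CFB encryption: C_i = P_i ⊕ E(K, C_{i−1}), with C_{0} = IV.
C1: E(K, 7) = 2; 14 ⊕ 2 = 12.

C1 = 12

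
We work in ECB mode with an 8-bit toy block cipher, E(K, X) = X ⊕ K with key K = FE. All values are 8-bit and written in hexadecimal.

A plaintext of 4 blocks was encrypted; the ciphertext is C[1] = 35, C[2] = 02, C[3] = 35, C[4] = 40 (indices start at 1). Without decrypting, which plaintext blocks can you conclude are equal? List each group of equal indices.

ECB encrypts each block independently with the same key, so equal ciphertext blocks imply equal plaintext blocks.
C[1] = C[3] = 35, so P[1] = P[3].

P[1] = P[3]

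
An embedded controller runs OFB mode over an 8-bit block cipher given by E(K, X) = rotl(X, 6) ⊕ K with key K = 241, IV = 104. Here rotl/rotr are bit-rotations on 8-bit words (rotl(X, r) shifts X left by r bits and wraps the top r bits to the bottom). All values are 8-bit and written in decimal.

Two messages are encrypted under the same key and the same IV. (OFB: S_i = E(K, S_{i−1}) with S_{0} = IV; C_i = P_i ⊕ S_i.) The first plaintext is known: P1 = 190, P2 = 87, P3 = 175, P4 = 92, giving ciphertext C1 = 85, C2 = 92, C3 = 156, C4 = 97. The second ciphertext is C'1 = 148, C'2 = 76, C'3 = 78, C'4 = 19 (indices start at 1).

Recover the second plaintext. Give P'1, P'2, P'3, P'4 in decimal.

P'1 = 127, P'2 = 71, P'3 = 125, P'4 = 46

In OFB with a reused IV, both messages share the same keystream S_i, so C_i ⊕ C'_i = P_i ⊕ P'_i and thus P'_i = P_i ⊕ C_i ⊕ C'_i.
P'1: 190 ⊕ 85 ⊕ 148 = 127.
P'2: 87 ⊕ 92 ⊕ 76 = 71.
P'3: 175 ⊕ 156 ⊕ 78 = 125.
P'4: 92 ⊕ 97 ⊕ 19 = 46.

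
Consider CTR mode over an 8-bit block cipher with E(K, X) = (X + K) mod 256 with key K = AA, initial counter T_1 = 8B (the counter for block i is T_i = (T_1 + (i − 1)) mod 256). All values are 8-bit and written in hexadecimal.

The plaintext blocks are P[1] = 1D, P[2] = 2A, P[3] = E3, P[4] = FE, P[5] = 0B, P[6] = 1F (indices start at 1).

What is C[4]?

CTR encryption: S_i = E(K, T_i) where T_i is the counter for block i; C_i = P_i ⊕ S_i.
C[1]: T = 8B, S = E(K, T) = 35; 1D ⊕ 35 = 28.
C[2]: T = 8C, S = E(K, T) = 36; 2A ⊕ 36 = 1C.
C[3]: T = 8D, S = E(K, T) = 37; E3 ⊕ 37 = D4.
C[4]: T = 8E, S = E(K, T) = 38; FE ⊕ 38 = C6.

C[4] = C6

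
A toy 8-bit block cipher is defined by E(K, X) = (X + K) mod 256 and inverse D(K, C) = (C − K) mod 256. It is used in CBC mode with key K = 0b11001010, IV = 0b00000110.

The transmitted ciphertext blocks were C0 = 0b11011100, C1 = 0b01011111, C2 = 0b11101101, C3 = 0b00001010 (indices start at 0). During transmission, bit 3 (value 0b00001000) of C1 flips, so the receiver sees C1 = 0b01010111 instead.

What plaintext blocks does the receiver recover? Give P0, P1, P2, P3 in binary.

P0 = 0b00010100, P1 = 0b01010001, P2 = 0b01110100, P3 = 0b10101101

CBC decryption: P_i = D(K, C_i) ⊕ C_{i−1}, with C_{−1} = IV.
Only C1 changed, to 0b01010111. In CBC, a change in C_i garbles P_i and flips the same bit in P_{i+1}. Decrypting the received ciphertext:
P0: D(K, 0b11011100) = 0b00010010; 0b00010010 ⊕ 0b00000110 = 0b00010100.
P1: D(K, 0b01010111) = 0b10001101; 0b10001101 ⊕ 0b11011100 = 0b01010001.
P2: D(K, 0b11101101) = 0b00100011; 0b00100011 ⊕ 0b01010111 = 0b01110100.
P3: D(K, 0b00001010) = 0b01000000; 0b01000000 ⊕ 0b11101101 = 0b10101101.
Blocks that differ from the original plaintext: P1, P2.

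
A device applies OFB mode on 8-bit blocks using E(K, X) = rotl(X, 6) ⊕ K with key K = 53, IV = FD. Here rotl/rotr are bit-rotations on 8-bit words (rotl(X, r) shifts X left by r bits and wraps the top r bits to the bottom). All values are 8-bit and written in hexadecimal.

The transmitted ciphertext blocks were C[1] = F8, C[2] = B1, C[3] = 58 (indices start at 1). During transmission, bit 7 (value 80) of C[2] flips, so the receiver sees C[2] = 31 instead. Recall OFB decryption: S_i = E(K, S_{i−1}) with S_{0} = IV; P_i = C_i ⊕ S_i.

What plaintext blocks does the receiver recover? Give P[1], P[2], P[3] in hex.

Only C[2] changed, to 31. In OFB, a change in C_i flips the same bit in P_i only; the keystream is unaffected. Decrypting the received ciphertext:
P[1]: S = E(K, FD) = 2C; F8 ⊕ 2C = D4.
P[2]: S = E(K, 2C) = 58; 31 ⊕ 58 = 69.
P[3]: S = E(K, 58) = 45; 58 ⊕ 45 = 1D.
Blocks that differ from the original plaintext: P[2].

P[1] = D4, P[2] = 69, P[3] = 1D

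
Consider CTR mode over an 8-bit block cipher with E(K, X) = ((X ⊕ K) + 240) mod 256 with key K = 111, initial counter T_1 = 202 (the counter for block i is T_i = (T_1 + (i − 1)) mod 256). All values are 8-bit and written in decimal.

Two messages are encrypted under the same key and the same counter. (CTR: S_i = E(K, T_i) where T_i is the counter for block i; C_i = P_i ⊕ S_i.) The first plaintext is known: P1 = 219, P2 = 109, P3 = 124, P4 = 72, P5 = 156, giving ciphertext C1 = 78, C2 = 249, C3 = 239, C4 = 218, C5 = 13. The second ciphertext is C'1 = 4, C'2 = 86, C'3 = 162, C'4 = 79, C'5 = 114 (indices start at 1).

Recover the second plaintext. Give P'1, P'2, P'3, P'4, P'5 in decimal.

In CTR with a reused counter, both messages share the same keystream S_i, so C_i ⊕ C'_i = P_i ⊕ P'_i and thus P'_i = P_i ⊕ C_i ⊕ C'_i.
P'1: 219 ⊕ 78 ⊕ 4 = 145.
P'2: 109 ⊕ 249 ⊕ 86 = 194.
P'3: 124 ⊕ 239 ⊕ 162 = 49.
P'4: 72 ⊕ 218 ⊕ 79 = 221.
P'5: 156 ⊕ 13 ⊕ 114 = 227.

P'1 = 145, P'2 = 194, P'3 = 49, P'4 = 221, P'5 = 227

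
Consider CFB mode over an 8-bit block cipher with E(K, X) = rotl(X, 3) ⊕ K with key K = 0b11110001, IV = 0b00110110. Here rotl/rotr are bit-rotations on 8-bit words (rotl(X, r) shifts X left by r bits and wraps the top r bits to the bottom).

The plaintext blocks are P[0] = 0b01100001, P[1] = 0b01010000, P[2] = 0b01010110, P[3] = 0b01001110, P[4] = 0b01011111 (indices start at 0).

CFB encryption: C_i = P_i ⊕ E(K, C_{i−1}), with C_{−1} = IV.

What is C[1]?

C[1] = 0b10101000

C[0]: E(K, 0b00110110) = 0b01000000; 0b01100001 ⊕ 0b01000000 = 0b00100001.
C[1]: E(K, 0b00100001) = 0b11111000; 0b01010000 ⊕ 0b11111000 = 0b10101000.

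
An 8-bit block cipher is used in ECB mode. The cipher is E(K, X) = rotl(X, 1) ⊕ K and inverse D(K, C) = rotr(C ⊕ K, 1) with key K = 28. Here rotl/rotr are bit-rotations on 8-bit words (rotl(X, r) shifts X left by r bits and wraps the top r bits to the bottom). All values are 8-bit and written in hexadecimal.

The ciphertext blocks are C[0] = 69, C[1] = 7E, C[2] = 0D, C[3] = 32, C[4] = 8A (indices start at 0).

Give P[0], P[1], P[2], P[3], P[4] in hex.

P[0] = A0, P[1] = 2B, P[2] = 92, P[3] = 0D, P[4] = 51

ECB decryption: P_i = D(K, C_i).
P[0]: D(K, 69) = A0.
P[1]: D(K, 7E) = 2B.
P[2]: D(K, 0D) = 92.
P[3]: D(K, 32) = 0D.
P[4]: D(K, 8A) = 51.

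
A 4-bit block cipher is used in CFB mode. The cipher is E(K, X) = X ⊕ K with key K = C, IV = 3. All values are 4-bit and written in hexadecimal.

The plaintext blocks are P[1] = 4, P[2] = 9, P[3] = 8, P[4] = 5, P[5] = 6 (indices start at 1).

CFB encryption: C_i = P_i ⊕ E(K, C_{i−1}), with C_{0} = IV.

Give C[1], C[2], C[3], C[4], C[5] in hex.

C[1] = B, C[2] = E, C[3] = A, C[4] = 3, C[5] = 9

C[1]: E(K, 3) = F; 4 ⊕ F = B.
C[2]: E(K, B) = 7; 9 ⊕ 7 = E.
C[3]: E(K, E) = 2; 8 ⊕ 2 = A.
C[4]: E(K, A) = 6; 5 ⊕ 6 = 3.
C[5]: E(K, 3) = F; 6 ⊕ F = 9.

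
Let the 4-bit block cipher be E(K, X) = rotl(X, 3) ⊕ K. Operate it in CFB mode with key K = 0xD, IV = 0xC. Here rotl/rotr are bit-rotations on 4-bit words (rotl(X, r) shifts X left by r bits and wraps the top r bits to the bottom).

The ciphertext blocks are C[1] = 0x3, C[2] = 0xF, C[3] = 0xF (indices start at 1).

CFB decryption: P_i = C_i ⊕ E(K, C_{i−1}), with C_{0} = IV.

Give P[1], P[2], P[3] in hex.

P[1] = 0x8, P[2] = 0xB, P[3] = 0xD

P[1]: E(K, 0xC) = 0xB; 0x3 ⊕ 0xB = 0x8.
P[2]: E(K, 0x3) = 0x4; 0xF ⊕ 0x4 = 0xB.
P[3]: E(K, 0xF) = 0x2; 0xF ⊕ 0x2 = 0xD.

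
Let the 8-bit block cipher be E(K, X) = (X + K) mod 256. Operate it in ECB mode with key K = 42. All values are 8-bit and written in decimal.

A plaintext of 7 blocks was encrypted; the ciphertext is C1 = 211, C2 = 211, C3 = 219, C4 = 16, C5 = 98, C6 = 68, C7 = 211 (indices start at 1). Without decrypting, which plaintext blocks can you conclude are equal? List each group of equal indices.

P1 = P2 = P7

ECB encrypts each block independently with the same key, so equal ciphertext blocks imply equal plaintext blocks.
C1 = C2 = C7 = 211, so P1 = P2 = P7.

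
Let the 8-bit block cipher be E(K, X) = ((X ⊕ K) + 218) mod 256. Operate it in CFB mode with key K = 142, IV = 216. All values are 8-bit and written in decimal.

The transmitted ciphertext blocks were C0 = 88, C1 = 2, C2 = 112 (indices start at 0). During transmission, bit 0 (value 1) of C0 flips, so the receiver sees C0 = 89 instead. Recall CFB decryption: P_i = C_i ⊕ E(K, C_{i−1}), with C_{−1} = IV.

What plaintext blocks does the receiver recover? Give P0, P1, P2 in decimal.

P0 = 105, P1 = 179, P2 = 22

Only C0 changed, to 89. In CFB, a change in C_i flips the same bit in P_i and garbles P_{i+1}. Decrypting the received ciphertext:
P0: E(K, 216) = 48; 89 ⊕ 48 = 105.
P1: E(K, 89) = 177; 2 ⊕ 177 = 179.
P2: E(K, 2) = 102; 112 ⊕ 102 = 22.
Blocks that differ from the original plaintext: P0, P1.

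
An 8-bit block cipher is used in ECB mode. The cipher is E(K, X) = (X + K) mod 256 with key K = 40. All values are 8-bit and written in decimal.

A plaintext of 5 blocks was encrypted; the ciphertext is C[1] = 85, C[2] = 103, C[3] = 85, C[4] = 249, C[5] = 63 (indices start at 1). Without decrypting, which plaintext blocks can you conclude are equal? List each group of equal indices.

ECB encrypts each block independently with the same key, so equal ciphertext blocks imply equal plaintext blocks.
C[1] = C[3] = 85, so P[1] = P[3].

P[1] = P[3]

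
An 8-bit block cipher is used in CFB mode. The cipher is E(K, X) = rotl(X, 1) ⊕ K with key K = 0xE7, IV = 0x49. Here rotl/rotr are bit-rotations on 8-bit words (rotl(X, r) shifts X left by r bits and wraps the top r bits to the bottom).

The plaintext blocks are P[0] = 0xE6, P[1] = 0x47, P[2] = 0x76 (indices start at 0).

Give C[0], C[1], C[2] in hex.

C[0] = 0x93, C[1] = 0x87, C[2] = 0x9E

CFB encryption: C_i = P_i ⊕ E(K, C_{i−1}), with C_{−1} = IV.
C[0]: E(K, 0x49) = 0x75; 0xE6 ⊕ 0x75 = 0x93.
C[1]: E(K, 0x93) = 0xC0; 0x47 ⊕ 0xC0 = 0x87.
C[2]: E(K, 0x87) = 0xE8; 0x76 ⊕ 0xE8 = 0x9E.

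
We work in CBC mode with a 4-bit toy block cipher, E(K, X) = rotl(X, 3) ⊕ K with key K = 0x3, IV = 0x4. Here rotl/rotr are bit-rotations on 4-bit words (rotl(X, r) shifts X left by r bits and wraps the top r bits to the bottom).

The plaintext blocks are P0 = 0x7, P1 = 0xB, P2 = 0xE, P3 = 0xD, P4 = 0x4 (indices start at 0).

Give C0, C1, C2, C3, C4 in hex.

CBC encryption: C_i = E(K, P_i ⊕ C_{i−1}), with C_{−1} = IV.
C0: P0 ⊕ 0x4 = 0x3; E(K, 0x3) = 0xA.
C1: P1 ⊕ 0xA = 0x1; E(K, 0x1) = 0xB.
C2: P2 ⊕ 0xB = 0x5; E(K, 0x5) = 0x9.
C3: P3 ⊕ 0x9 = 0x4; E(K, 0x4) = 0x1.
C4: P4 ⊕ 0x1 = 0x5; E(K, 0x5) = 0x9.

C0 = 0xA, C1 = 0xB, C2 = 0x9, C3 = 0x1, C4 = 0x9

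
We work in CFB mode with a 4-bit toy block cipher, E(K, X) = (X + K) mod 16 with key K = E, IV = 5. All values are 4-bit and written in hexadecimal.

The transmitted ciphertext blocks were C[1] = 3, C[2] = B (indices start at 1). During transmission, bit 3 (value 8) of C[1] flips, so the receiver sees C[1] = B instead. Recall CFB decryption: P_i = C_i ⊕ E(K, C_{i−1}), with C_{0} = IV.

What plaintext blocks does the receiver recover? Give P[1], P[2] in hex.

P[1] = 8, P[2] = 2

Only C[1] changed, to B. In CFB, a change in C_i flips the same bit in P_i and garbles P_{i+1}. Decrypting the received ciphertext:
P[1]: E(K, 5) = 3; B ⊕ 3 = 8.
P[2]: E(K, B) = 9; B ⊕ 9 = 2.
Blocks that differ from the original plaintext: P[1], P[2].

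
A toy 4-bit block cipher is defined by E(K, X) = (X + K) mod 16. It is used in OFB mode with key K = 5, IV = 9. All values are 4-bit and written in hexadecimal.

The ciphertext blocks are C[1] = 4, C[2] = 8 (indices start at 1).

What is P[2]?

OFB decryption: S_i = E(K, S_{i−1}) with S_{0} = IV; P_i = C_i ⊕ S_i.
P[1]: S = E(K, 9) = E; 4 ⊕ E = A.
P[2]: S = E(K, E) = 3; 8 ⊕ 3 = B.

P[2] = B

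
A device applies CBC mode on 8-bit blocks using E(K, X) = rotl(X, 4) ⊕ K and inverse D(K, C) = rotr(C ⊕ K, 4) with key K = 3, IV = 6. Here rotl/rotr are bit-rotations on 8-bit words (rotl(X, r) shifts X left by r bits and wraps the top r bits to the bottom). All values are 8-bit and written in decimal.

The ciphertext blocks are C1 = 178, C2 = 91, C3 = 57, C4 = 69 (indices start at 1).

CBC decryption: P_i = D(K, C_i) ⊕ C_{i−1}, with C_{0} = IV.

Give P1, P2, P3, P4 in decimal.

P1: D(K, 178) = 27; 27 ⊕ 6 = 29.
P2: D(K, 91) = 133; 133 ⊕ 178 = 55.
P3: D(K, 57) = 163; 163 ⊕ 91 = 248.
P4: D(K, 69) = 100; 100 ⊕ 57 = 93.

P1 = 29, P2 = 55, P3 = 248, P4 = 93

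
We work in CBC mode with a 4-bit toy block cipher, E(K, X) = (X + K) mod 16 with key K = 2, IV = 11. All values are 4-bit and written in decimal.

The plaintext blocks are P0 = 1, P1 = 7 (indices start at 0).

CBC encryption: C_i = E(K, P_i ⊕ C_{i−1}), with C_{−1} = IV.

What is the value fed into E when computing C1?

11

C0: P0 ⊕ 11 = 10; E(K, 10) = 12.
C1: P1 ⊕ 12 = 11; E(K, 11) = 13.
So the input to E for block 1 is 11.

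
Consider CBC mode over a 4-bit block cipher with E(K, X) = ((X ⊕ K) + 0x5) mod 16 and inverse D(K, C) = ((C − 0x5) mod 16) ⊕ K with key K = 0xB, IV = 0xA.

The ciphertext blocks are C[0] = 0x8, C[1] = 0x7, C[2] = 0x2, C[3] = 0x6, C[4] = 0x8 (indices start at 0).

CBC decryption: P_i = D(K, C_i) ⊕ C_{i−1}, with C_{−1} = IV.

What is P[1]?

P[1]: D(K, 0x7) = 0x9; 0x9 ⊕ 0x8 = 0x1.

P[1] = 0x1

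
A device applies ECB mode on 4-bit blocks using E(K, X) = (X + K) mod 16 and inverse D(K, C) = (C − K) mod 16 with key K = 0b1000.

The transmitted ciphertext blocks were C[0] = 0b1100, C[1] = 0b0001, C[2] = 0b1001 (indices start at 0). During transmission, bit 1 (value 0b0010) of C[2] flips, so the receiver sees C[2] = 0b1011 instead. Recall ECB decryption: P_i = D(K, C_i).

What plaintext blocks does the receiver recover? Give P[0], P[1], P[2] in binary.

Only C[2] changed, to 0b1011. In ECB, a change in C_i affects only P_i. Decrypting the received ciphertext:
P[0]: D(K, 0b1100) = 0b0100.
P[1]: D(K, 0b0001) = 0b1001.
P[2]: D(K, 0b1011) = 0b0011.
Blocks that differ from the original plaintext: P[2].

P[0] = 0b0100, P[1] = 0b1001, P[2] = 0b0011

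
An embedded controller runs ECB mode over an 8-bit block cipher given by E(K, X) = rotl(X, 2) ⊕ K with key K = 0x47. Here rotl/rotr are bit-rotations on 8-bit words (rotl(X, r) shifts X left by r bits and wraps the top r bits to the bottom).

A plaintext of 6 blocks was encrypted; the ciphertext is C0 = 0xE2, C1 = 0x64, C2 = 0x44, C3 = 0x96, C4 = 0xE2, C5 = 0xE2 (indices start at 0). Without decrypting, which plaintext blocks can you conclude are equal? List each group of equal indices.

ECB encrypts each block independently with the same key, so equal ciphertext blocks imply equal plaintext blocks.
C0 = C4 = C5 = 0xE2, so P0 = P4 = P5.

P0 = P4 = P5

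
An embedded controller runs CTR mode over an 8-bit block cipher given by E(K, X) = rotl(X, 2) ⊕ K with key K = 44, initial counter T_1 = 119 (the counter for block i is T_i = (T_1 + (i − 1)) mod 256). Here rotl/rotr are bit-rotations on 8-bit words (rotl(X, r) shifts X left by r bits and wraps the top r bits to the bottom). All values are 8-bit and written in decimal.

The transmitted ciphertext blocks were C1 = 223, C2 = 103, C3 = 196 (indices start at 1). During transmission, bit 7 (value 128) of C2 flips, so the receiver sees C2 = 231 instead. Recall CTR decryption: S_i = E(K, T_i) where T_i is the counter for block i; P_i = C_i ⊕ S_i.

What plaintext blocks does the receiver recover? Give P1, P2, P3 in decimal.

P1 = 46, P2 = 42, P3 = 13

Only C2 changed, to 231. In CTR, a change in C_i flips the same bit in P_i only; the keystream is unaffected. Decrypting the received ciphertext:
P1: T = 119, S = E(K, T) = 241; 223 ⊕ 241 = 46.
P2: T = 120, S = E(K, T) = 205; 231 ⊕ 205 = 42.
P3: T = 121, S = E(K, T) = 201; 196 ⊕ 201 = 13.
Blocks that differ from the original plaintext: P2.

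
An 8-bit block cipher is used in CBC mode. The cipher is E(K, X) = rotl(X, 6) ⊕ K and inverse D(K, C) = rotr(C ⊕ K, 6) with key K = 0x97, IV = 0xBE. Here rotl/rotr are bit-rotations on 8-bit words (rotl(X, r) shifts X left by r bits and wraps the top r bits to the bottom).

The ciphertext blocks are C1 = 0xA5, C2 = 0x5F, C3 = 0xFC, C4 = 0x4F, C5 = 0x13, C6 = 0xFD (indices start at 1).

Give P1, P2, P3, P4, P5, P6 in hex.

P1 = 0x76, P2 = 0x86, P3 = 0xF2, P4 = 0x9F, P5 = 0x5D, P6 = 0xBA

CBC decryption: P_i = D(K, C_i) ⊕ C_{i−1}, with C_{0} = IV.
P1: D(K, 0xA5) = 0xC8; 0xC8 ⊕ 0xBE = 0x76.
P2: D(K, 0x5F) = 0x23; 0x23 ⊕ 0xA5 = 0x86.
P3: D(K, 0xFC) = 0xAD; 0xAD ⊕ 0x5F = 0xF2.
P4: D(K, 0x4F) = 0x63; 0x63 ⊕ 0xFC = 0x9F.
P5: D(K, 0x13) = 0x12; 0x12 ⊕ 0x4F = 0x5D.
P6: D(K, 0xFD) = 0xA9; 0xA9 ⊕ 0x13 = 0xBA.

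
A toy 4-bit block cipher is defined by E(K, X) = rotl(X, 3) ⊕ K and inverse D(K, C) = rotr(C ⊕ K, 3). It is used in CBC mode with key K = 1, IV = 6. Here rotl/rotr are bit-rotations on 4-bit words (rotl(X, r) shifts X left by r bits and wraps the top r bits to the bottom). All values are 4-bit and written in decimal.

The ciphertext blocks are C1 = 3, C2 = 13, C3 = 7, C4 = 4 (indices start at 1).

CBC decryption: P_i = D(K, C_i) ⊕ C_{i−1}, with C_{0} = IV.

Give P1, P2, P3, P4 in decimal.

P1 = 2, P2 = 10, P3 = 1, P4 = 13

P1: D(K, 3) = 4; 4 ⊕ 6 = 2.
P2: D(K, 13) = 9; 9 ⊕ 3 = 10.
P3: D(K, 7) = 12; 12 ⊕ 13 = 1.
P4: D(K, 4) = 10; 10 ⊕ 7 = 13.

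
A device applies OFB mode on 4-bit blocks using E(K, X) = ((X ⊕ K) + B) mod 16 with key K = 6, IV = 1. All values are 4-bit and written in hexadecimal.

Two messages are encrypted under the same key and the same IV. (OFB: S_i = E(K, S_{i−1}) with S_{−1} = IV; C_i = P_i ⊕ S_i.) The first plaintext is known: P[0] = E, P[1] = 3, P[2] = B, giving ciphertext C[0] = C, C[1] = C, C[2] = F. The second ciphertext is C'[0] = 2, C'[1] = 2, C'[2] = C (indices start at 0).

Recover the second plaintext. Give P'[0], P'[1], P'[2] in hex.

P'[0] = 0, P'[1] = D, P'[2] = 8

In OFB with a reused IV, both messages share the same keystream S_i, so C_i ⊕ C'_i = P_i ⊕ P'_i and thus P'_i = P_i ⊕ C_i ⊕ C'_i.
P'[0]: E ⊕ C ⊕ 2 = 0.
P'[1]: 3 ⊕ C ⊕ 2 = D.
P'[2]: B ⊕ F ⊕ C = 8.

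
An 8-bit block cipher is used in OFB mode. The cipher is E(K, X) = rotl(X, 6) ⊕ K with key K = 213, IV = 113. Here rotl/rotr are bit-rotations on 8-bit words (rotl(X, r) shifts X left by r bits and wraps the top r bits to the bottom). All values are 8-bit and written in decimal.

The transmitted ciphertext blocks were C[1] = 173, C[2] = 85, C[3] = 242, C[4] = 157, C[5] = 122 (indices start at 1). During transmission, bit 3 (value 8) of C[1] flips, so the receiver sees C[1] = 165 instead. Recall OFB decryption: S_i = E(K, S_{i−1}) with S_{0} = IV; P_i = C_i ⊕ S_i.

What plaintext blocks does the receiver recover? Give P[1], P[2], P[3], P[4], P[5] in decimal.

P[1] = 44, P[2] = 226, P[3] = 202, P[4] = 70, P[5] = 89

Only C[1] changed, to 165. In OFB, a change in C_i flips the same bit in P_i only; the keystream is unaffected. Decrypting the received ciphertext:
P[1]: S = E(K, 113) = 137; 165 ⊕ 137 = 44.
P[2]: S = E(K, 137) = 183; 85 ⊕ 183 = 226.
P[3]: S = E(K, 183) = 56; 242 ⊕ 56 = 202.
P[4]: S = E(K, 56) = 219; 157 ⊕ 219 = 70.
P[5]: S = E(K, 219) = 35; 122 ⊕ 35 = 89.
Blocks that differ from the original plaintext: P[1].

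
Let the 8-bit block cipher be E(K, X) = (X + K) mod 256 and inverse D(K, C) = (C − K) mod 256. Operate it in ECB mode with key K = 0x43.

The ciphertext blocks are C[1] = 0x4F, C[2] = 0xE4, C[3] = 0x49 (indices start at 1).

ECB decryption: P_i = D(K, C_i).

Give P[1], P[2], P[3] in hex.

P[1] = 0x0C, P[2] = 0xA1, P[3] = 0x06

P[1]: D(K, 0x4F) = 0x0C.
P[2]: D(K, 0xE4) = 0xA1.
P[3]: D(K, 0x49) = 0x06.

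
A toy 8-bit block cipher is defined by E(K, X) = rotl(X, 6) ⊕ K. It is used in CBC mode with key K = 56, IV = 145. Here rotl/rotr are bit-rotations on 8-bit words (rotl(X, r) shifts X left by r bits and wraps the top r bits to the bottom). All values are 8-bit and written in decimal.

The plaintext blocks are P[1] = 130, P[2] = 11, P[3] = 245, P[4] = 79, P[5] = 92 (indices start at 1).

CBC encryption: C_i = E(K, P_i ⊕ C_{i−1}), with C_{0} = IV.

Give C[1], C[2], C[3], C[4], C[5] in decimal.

C[1]: P[1] ⊕ 145 = 19; E(K, 19) = 252.
C[2]: P[2] ⊕ 252 = 247; E(K, 247) = 197.
C[3]: P[3] ⊕ 197 = 48; E(K, 48) = 52.
C[4]: P[4] ⊕ 52 = 123; E(K, 123) = 230.
C[5]: P[5] ⊕ 230 = 186; E(K, 186) = 150.

C[1] = 252, C[2] = 197, C[3] = 52, C[4] = 230, C[5] = 150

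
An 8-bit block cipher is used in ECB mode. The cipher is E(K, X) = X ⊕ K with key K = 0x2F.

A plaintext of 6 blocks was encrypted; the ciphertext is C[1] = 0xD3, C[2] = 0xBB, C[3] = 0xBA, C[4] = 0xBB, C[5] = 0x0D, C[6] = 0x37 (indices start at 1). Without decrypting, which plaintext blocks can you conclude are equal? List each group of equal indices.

P[2] = P[4]

ECB encrypts each block independently with the same key, so equal ciphertext blocks imply equal plaintext blocks.
C[2] = C[4] = 0xBB, so P[2] = P[4].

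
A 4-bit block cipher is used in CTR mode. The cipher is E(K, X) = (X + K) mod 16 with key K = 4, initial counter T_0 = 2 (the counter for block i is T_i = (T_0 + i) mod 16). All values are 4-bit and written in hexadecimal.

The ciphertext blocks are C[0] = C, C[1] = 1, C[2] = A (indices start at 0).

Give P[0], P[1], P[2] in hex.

CTR decryption: S_i = E(K, T_i) where T_i is the counter for block i; P_i = C_i ⊕ S_i.
P[0]: T = 2, S = E(K, T) = 6; C ⊕ 6 = A.
P[1]: T = 3, S = E(K, T) = 7; 1 ⊕ 7 = 6.
P[2]: T = 4, S = E(K, T) = 8; A ⊕ 8 = 2.

P[0] = A, P[1] = 6, P[2] = 2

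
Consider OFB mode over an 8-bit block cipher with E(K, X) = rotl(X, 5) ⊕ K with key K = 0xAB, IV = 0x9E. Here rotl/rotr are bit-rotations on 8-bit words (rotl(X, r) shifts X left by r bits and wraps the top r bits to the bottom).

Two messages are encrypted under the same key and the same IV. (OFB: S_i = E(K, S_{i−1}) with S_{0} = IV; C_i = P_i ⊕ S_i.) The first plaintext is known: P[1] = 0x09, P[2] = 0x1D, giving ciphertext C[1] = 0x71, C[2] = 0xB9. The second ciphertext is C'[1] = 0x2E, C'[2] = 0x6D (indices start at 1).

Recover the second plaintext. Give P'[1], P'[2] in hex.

In OFB with a reused IV, both messages share the same keystream S_i, so C_i ⊕ C'_i = P_i ⊕ P'_i and thus P'_i = P_i ⊕ C_i ⊕ C'_i.
P'[1]: 0x09 ⊕ 0x71 ⊕ 0x2E = 0x56.
P'[2]: 0x1D ⊕ 0xB9 ⊕ 0x6D = 0xC9.

P'[1] = 0x56, P'[2] = 0xC9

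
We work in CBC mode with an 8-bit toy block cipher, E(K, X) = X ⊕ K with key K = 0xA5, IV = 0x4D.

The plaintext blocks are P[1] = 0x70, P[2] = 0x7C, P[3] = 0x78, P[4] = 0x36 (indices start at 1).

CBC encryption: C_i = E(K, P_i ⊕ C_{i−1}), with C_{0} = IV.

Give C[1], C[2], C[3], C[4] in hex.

C[1] = 0x98, C[2] = 0x41, C[3] = 0x9C, C[4] = 0x0F

C[1]: P[1] ⊕ 0x4D = 0x3D; E(K, 0x3D) = 0x98.
C[2]: P[2] ⊕ 0x98 = 0xE4; E(K, 0xE4) = 0x41.
C[3]: P[3] ⊕ 0x41 = 0x39; E(K, 0x39) = 0x9C.
C[4]: P[4] ⊕ 0x9C = 0xAA; E(K, 0xAA) = 0x0F.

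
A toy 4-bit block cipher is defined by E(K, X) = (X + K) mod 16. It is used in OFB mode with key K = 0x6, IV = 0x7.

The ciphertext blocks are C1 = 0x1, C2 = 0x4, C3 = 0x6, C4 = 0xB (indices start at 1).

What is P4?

OFB decryption: S_i = E(K, S_{i−1}) with S_{0} = IV; P_i = C_i ⊕ S_i.
P1: S = E(K, 0x7) = 0xD; 0x1 ⊕ 0xD = 0xC.
P2: S = E(K, 0xD) = 0x3; 0x4 ⊕ 0x3 = 0x7.
P3: S = E(K, 0x3) = 0x9; 0x6 ⊕ 0x9 = 0xF.
P4: S = E(K, 0x9) = 0xF; 0xB ⊕ 0xF = 0x4.

P4 = 0x4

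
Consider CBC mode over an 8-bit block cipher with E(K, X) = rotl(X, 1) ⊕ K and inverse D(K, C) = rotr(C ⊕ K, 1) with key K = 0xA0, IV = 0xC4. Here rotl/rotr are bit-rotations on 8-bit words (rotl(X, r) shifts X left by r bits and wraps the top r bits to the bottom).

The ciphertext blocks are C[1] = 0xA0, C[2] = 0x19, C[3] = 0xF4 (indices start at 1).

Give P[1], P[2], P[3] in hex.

CBC decryption: P_i = D(K, C_i) ⊕ C_{i−1}, with C_{0} = IV.
P[1]: D(K, 0xA0) = 0x00; 0x00 ⊕ 0xC4 = 0xC4.
P[2]: D(K, 0x19) = 0xDC; 0xDC ⊕ 0xA0 = 0x7C.
P[3]: D(K, 0xF4) = 0x2A; 0x2A ⊕ 0x19 = 0x33.

P[1] = 0xC4, P[2] = 0x7C, P[3] = 0x33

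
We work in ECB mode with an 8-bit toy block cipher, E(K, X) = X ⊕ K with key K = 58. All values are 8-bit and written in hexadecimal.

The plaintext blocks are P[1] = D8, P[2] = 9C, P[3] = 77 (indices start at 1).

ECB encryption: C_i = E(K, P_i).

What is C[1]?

C[1] = 80

C[1]: E(K, D8) = 80.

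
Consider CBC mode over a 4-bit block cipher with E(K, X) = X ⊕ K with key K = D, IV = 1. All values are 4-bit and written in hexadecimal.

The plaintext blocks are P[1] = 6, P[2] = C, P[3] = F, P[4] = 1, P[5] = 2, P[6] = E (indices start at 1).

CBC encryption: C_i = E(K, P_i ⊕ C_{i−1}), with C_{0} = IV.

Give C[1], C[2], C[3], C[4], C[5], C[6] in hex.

C[1]: P[1] ⊕ 1 = 7; E(K, 7) = A.
C[2]: P[2] ⊕ A = 6; E(K, 6) = B.
C[3]: P[3] ⊕ B = 4; E(K, 4) = 9.
C[4]: P[4] ⊕ 9 = 8; E(K, 8) = 5.
C[5]: P[5] ⊕ 5 = 7; E(K, 7) = A.
C[6]: P[6] ⊕ A = 4; E(K, 4) = 9.

C[1] = A, C[2] = B, C[3] = 9, C[4] = 5, C[5] = A, C[6] = 9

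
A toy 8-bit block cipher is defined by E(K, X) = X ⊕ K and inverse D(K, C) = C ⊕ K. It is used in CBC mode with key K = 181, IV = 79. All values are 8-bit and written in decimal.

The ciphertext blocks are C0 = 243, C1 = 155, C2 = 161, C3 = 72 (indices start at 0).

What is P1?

CBC decryption: P_i = D(K, C_i) ⊕ C_{i−1}, with C_{−1} = IV.
P1: D(K, 155) = 46; 46 ⊕ 243 = 221.

P1 = 221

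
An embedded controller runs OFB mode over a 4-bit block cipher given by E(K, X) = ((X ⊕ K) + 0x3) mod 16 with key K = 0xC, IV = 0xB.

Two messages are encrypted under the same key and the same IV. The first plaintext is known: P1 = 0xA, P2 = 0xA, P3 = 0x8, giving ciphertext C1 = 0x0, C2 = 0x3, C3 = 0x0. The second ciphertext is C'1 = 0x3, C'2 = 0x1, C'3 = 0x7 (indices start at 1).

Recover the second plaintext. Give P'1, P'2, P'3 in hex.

In OFB with a reused IV, both messages share the same keystream S_i, so C_i ⊕ C'_i = P_i ⊕ P'_i and thus P'_i = P_i ⊕ C_i ⊕ C'_i.
P'1: 0xA ⊕ 0x0 ⊕ 0x3 = 0x9.
P'2: 0xA ⊕ 0x3 ⊕ 0x1 = 0x8.
P'3: 0x8 ⊕ 0x0 ⊕ 0x7 = 0xF.

P'1 = 0x9, P'2 = 0x8, P'3 = 0xF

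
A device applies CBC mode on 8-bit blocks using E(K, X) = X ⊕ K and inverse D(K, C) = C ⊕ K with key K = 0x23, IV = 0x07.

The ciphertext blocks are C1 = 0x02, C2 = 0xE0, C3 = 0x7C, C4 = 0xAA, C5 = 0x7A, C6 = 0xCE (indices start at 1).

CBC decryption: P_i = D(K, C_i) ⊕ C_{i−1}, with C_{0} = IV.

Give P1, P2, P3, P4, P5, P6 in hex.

P1: D(K, 0x02) = 0x21; 0x21 ⊕ 0x07 = 0x26.
P2: D(K, 0xE0) = 0xC3; 0xC3 ⊕ 0x02 = 0xC1.
P3: D(K, 0x7C) = 0x5F; 0x5F ⊕ 0xE0 = 0xBF.
P4: D(K, 0xAA) = 0x89; 0x89 ⊕ 0x7C = 0xF5.
P5: D(K, 0x7A) = 0x59; 0x59 ⊕ 0xAA = 0xF3.
P6: D(K, 0xCE) = 0xED; 0xED ⊕ 0x7A = 0x97.

P1 = 0x26, P2 = 0xC1, P3 = 0xBF, P4 = 0xF5, P5 = 0xF3, P6 = 0x97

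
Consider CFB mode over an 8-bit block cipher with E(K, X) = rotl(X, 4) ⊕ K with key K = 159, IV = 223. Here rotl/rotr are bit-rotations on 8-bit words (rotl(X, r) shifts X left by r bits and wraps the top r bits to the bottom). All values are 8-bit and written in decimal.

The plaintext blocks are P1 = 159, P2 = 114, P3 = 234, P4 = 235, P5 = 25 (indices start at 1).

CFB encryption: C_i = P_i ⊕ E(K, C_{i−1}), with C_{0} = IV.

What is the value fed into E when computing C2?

C1: E(K, 223) = 98; 159 ⊕ 98 = 253.
C2: E(K, 253) = 64; 114 ⊕ 64 = 50.
So the input to E for block 2 is 253.

253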